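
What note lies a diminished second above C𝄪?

D

A second above C lands on the letter D.
A diminished second spans 0 semitones, so C## moves to pitch class 2. On the letter D that is D.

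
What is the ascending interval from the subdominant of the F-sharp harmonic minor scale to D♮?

The subdominant of F# harmonic minor is B.
B up to D: letters B→D make it a third; 3 semitones makes it minor.

minor third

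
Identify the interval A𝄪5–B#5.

The letter names run A→B, a span of 1 letter step, so the interval is some kind of second.
A## to B# is 1 semitone. A major second is 2, so 1 makes it minor.

minor second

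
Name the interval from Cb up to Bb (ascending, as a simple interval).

The letter names run C→B, a span of 6 letter steps, so the interval is some kind of seventh.
Cb to Bb is 11 semitones. A major seventh is 11, so 11 makes it major.

major seventh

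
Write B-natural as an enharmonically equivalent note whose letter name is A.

B is pitch class 11. The letter A alone is pitch class 9.
To reach pitch class 11 from A requires an offset of +2 semitones, i.e. double sharp: A##.

A##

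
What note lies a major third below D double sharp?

D down a major third is Bb, so the target letter is B.
From D##, a major third is 4 semitones down: B#.

B#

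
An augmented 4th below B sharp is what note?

F#

A fourth below B lands on the letter F.
An augmented fourth spans 6 semitones, so B# moves to pitch class 6. On the letter F that is F#.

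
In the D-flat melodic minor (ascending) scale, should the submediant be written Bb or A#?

Bb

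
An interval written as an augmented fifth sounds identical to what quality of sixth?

An augmented fifth spans 8 semitones.
A sixth spanning 8 semitones is minor (the major sixth is 9).

minor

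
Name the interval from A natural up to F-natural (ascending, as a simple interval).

The letter names run A→F, a span of 5 letter steps, so the interval is some kind of sixth.
A to F is 8 semitones. A major sixth is 9, so 8 makes it minor.

minor sixth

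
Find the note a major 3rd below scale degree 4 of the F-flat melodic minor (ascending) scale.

Gbb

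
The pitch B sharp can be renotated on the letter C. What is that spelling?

B# is pitch class 0. The letter C alone is pitch class 0.
Pitch class 0 on C needs no accidental: C.

C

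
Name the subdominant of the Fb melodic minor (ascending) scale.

Bbb

The Fb melodic minor (ascending) scale runs Fb Gb Abb Bbb Cb Db Eb.
Degree 4 is Bbb.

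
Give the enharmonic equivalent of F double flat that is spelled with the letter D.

D#

Fbb is pitch class 3. The letter D alone is pitch class 2.
To reach pitch class 3 from D requires an offset of +1 semitone, i.e. sharp: D#.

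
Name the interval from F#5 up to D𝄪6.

augmented sixth

Counting letters F–G–A–B–C–D gives a sixth.
F#→D## = 10 semitones, 1 wider than the major sixth (9), so augmented.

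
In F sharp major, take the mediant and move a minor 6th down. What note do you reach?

C##

The mediant of F# major is A#.
A minor sixth (8 semitones) below A# lands on the letter C, giving C##.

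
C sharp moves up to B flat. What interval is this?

Counting letters C–D–E–F–G–A–B gives a seventh.
C#→Bb = 9 semitones, 2 narrower than the major seventh (11), so diminished.

diminished seventh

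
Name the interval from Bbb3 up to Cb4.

Counting letters B–C gives a second.
Bbb→Cb = 2 semitones, exactly the major second.

major second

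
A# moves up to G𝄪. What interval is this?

The letter names run A→G, a span of 6 letter steps, so the interval is some kind of seventh.
A# to G## is 11 semitones. A major seventh is 11, so 11 makes it major.

major seventh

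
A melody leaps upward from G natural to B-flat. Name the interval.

minor third

Counting letters G–A–B gives a third.
G→Bb = 3 semitones, 1 narrower than the major third (4), so minor.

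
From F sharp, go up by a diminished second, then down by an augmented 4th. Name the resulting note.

A diminished second up from F# is Gb (letter G, 0 semitones up).
An augmented fourth down from Gb is Dbb (letter D, 6 semitones down).

Dbb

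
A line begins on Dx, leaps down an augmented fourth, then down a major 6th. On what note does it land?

An augmented fourth down from D## is A# (letter A, 6 semitones down).
A major sixth down from A# is C# (letter C, 9 semitones down).

C#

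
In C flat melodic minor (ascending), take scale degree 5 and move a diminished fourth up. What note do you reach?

Scale degree 5 of Cb melodic minor (ascending) is Gb.
A diminished fourth (4 semitones) above Gb lands on the letter C, giving Cbb.

Cbb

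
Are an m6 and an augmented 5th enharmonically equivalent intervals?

Yes

A minor sixth spans 8 semitones; an augmented fifth spans 8.
They are enharmonically equivalent.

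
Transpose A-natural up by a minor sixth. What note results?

F

A up a major sixth is F#, so the target letter is F.
From A, a minor sixth is 8 semitones up: F.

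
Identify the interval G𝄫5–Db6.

augmented fifth

Counting letters G–A–B–C–D gives a fifth.
Gbb→Db = 8 semitones, 1 wider than the perfect fifth (7), so augmented.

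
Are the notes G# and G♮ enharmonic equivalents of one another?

Two spellings are enharmonically equivalent only if they share a pitch class.
Here G# → 8, G → 7; 7 ≠ 8, so they are not.

No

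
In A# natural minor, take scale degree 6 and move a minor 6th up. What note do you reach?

D

Scale degree 6 of A# natural minor is F#.
A minor sixth (8 semitones) above F# lands on the letter D, giving D.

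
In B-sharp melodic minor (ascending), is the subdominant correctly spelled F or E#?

E#

Each scale degree takes a distinct letter name. Degree 4 of a scale on B must use the letter E.
E# and F are enharmonically the same pitch, but only E# uses the letter E, so it is the correct spelling here.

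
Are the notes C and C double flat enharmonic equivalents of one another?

C is pitch class 0; Cbb is pitch class 10.
The pitch classes differ (0 vs. 10), so they are not enharmonic equivalents.

No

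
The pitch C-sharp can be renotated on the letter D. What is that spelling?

Db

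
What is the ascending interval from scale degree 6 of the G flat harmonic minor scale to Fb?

Scale degree 6 of Gb harmonic minor is Ebb.
Ebb up to Fb: letters E→F make it a second; 2 semitones makes it major.

major second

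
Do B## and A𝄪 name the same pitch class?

B## is pitch class 1; A## is pitch class 11.
The pitch classes differ (1 vs. 11), so they are not enharmonic equivalents.

No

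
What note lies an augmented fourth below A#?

E

A down a perfect fourth is E, so the target letter is E.
From A#, an augmented fourth is 6 semitones down: E.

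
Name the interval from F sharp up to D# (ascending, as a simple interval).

The letter names run F→D, a span of 5 letter steps, so the interval is some kind of sixth.
F# to D# is 9 semitones. A major sixth is 9, so 9 makes it major.

major sixth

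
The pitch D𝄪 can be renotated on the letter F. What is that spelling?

Plain F sits 1 semitone above D##, so on the letter F the same pitch needs a flat: Fb.

Fb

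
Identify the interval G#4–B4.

minor third

The letter names run G→B, a span of 2 letter steps, so the interval is some kind of third.
G# to B is 3 semitones. A major third is 4, so 3 makes it minor.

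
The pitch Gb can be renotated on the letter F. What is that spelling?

F#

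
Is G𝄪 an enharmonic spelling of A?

G## = pitch class 9 and A = pitch class 9 — the same pitch class, so they are enharmonic equivalents.

Yes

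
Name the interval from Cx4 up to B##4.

The letter names run C→B, a span of 6 letter steps, so the interval is some kind of seventh.
C## to B## is 11 semitones. A major seventh is 11, so 11 makes it major.

major seventh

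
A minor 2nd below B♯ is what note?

A##

A second below B lands on the letter A.
A minor second spans 1 semitone, so B# moves to pitch class 11. On the letter A that is A##.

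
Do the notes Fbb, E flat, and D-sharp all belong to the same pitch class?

Yes

Fbb = pitch class 3 and Eb = pitch class 3 and D# = pitch class 3 — the same pitch class, so they are enharmonic equivalents.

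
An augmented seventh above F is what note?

F up a major seventh is E, so the target letter is E.
From F, an augmented seventh is 12 semitones up: E#.

E#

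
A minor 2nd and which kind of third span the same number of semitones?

A minor second spans 1 semitone.
A third spanning 1 semitone is doubly diminished (the major third is 4).

doubly diminished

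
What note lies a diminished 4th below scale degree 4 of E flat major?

E

Scale degree 4 of Eb major is Ab.
A diminished fourth (4 semitones) below Ab lands on the letter E, giving E.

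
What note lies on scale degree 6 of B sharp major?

The B# major scale runs B# C## D## E# F## G## A##.
Degree 6 is G##.

G##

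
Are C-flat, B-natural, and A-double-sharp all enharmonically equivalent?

Yes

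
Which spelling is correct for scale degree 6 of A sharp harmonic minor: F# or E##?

Each scale degree takes a distinct letter name. Degree 6 of a scale on A must use the letter F.
F# and E## are enharmonically the same pitch, but only F# uses the letter F, so it is the correct spelling here.

F#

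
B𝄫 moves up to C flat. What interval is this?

Counting letters B–C gives a second.
Bbb→Cb = 2 semitones, exactly the major second.

major second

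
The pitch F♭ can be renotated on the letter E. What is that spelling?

E

Fb is pitch class 4. The letter E alone is pitch class 4.
Pitch class 4 on E needs no accidental: E.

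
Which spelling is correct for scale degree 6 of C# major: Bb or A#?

Each scale degree takes a distinct letter name. Degree 6 of a scale on C must use the letter A.
A# and Bb are enharmonically the same pitch, but only A# uses the letter A, so it is the correct spelling here.

A#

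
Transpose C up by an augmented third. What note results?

E#

A third above C lands on the letter E.
An augmented third spans 5 semitones, so C moves to pitch class 5. On the letter E that is E#.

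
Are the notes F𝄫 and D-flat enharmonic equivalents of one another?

Fbb is pitch class 3; Db is pitch class 1.
The pitch classes differ (3 vs. 1), so they are not enharmonic equivalents.

No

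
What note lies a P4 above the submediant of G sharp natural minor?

A

The submediant of G# natural minor is E.
A perfect fourth (5 semitones) above E lands on the letter A, giving A.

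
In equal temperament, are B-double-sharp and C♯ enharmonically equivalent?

B## = pitch class 1 and C# = pitch class 1 — the same pitch class, so they are enharmonic equivalents.

Yes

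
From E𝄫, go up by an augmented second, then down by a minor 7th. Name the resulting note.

An augmented second up from Ebb is F (letter F, 3 semitones up).
A minor seventh down from F is G (letter G, 10 semitones down).

G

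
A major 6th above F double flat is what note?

Dbb

A sixth above F lands on the letter D.
A major sixth spans 9 semitones, so Fbb moves to pitch class 0. On the letter D that is Dbb.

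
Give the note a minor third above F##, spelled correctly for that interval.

F up a major third is A, so the target letter is A.
From F##, a minor third is 3 semitones up: A#.

A#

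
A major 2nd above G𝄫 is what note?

G up a major second is A, so the target letter is A.
From Gbb, a major second is 2 semitones up: Abb.

Abb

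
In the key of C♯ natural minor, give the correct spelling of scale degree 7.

Degree 7 takes the letter 6 steps above C, which is B.
In natural minor, degree 7 sits 10 semitones above the tonic. C# + 10 semitones is pitch class 11, spelled on B as B.

B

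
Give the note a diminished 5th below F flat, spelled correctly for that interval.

Bb

F down a perfect fifth is Bb, so the target letter is B.
From Fb, a diminished fifth is 6 semitones down: Bb.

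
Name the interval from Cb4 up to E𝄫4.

minor third

Counting letters C–D–E gives a third.
Cb→Ebb = 3 semitones, 1 narrower than the major third (4), so minor.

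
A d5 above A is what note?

A up a perfect fifth is E, so the target letter is E.
From A, a diminished fifth is 6 semitones up: Eb.

Eb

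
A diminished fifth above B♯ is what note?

F#

B up a perfect fifth is F#, so the target letter is F.
From B#, a diminished fifth is 6 semitones up: F#.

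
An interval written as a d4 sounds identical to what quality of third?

A diminished fourth spans 4 semitones.
A third spanning 4 semitones is major (the major third is 4).

major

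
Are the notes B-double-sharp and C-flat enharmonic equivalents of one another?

No

Two spellings are enharmonically equivalent only if they share a pitch class.
Here B## → 1, Cb → 11; 1 ≠ 11, so they are not.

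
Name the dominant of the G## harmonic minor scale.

D##

Degree 5 takes the letter 4 steps above G, which is D.
In harmonic minor, degree 5 sits 7 semitones above the tonic. G## + 7 semitones is pitch class 4, spelled on D as D##.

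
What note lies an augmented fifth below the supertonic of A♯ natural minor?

E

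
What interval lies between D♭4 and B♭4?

major sixth

Counting letters D–E–F–G–A–B gives a sixth.
Db→Bb = 9 semitones, exactly the major sixth.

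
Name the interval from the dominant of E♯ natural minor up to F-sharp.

The dominant of E# natural minor is B#.
B# up to F#: letters B→F make it a fifth; 6 semitones makes it diminished.

diminished fifth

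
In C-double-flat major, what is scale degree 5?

Degree 5 takes the letter 4 steps above C, which is G.
In major, degree 5 sits 7 semitones above the tonic. Cbb + 7 semitones is pitch class 5, spelled on G as Gbb.

Gbb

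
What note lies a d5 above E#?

A fifth above E lands on the letter B.
A diminished fifth spans 6 semitones, so E# moves to pitch class 11. On the letter B that is B.

B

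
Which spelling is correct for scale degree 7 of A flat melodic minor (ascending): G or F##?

Each scale degree takes a distinct letter name. Degree 7 of a scale on A must use the letter G.
G and F## are enharmonically the same pitch, but only G uses the letter G, so it is the correct spelling here.

G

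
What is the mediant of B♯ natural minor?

D#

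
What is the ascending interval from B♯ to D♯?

minor third

Counting letters B–C–D gives a third.
B#→D# = 3 semitones, 1 narrower than the major third (4), so minor.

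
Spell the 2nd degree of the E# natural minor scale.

The E# natural minor scale runs E# F## G# A# B# C# D#.
Degree 2 is F##.

F##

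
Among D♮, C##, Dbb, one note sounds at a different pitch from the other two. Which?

In 12-tone equal temperament, enharmonic equivalents share a pitch class. D is pitch class 2; C## is pitch class 2; Dbb is pitch class 0.
D and C## share pitch class 2, while Dbb is pitch class 0.

Dbb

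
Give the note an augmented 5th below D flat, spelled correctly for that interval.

A fifth below D lands on the letter G.
An augmented fifth spans 8 semitones, so Db moves to pitch class 5. On the letter G that is Gbb.

Gbb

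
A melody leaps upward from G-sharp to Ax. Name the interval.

augmented second

The letter names run G→A, a span of 1 letter step, so the interval is some kind of second.
G# to A## is 3 semitones. A major second is 2, so 3 makes it augmented.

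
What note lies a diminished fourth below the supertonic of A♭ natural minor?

F#

The supertonic of Ab natural minor is Bb.
A diminished fourth (4 semitones) below Bb lands on the letter F, giving F#.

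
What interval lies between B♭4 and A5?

major seventh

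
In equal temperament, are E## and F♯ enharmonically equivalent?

E## = pitch class 6 and F# = pitch class 6 — the same pitch class, so they are enharmonic equivalents.

Yes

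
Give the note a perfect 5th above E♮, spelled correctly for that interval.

E up a perfect fifth is B, so the target letter is B.
From E, a perfect fifth is 7 semitones up: B.

B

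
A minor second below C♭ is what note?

C down a major second is Bb, so the target letter is B.
From Cb, a minor second is 1 semitone down: Bb.

Bb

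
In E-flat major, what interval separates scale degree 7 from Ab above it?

Scale degree 7 of Eb major is D.
D up to Ab: letters D→A make it a fifth; 6 semitones makes it diminished.

diminished fifth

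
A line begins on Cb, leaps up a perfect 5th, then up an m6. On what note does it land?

Ebb

A perfect fifth up from Cb is Gb (letter G, 7 semitones up).
A minor sixth up from Gb is Ebb (letter E, 8 semitones up).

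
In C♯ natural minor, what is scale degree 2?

The C# natural minor scale runs C# D# E F# G# A B.
Degree 2 is D#.

D#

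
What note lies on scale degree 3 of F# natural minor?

Degree 3 takes the letter 2 steps above F, which is A.
In natural minor, degree 3 sits 3 semitones above the tonic. F# + 3 semitones is pitch class 9, spelled on A as A.

A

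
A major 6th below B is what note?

D

B down a major sixth is D, so the target letter is D.
From B, a major sixth is 9 semitones down: D.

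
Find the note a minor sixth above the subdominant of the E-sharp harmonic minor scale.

F#

The subdominant of E# harmonic minor is A#.
A minor sixth (8 semitones) above A# lands on the letter F, giving F#.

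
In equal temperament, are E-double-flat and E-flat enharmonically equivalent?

Ebb is pitch class 2; Eb is pitch class 3.
The pitch classes differ (2 vs. 3), so they are not enharmonic equivalents.

No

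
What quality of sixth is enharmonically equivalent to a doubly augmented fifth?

A doubly augmented fifth spans 9 semitones.
A sixth spanning 9 semitones is major (the major sixth is 9).

major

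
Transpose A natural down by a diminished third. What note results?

F##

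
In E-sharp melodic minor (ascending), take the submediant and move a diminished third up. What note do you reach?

E

The submediant of E# melodic minor (ascending) is C##.
A diminished third (2 semitones) above C## lands on the letter E, giving E.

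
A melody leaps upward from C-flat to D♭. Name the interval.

major second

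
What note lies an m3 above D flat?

Fb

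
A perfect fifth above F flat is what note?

Cb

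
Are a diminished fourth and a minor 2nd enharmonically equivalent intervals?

No

A diminished fourth spans 4 semitones; a minor second spans 1.
The spans differ, so they are not enharmonic equivalents.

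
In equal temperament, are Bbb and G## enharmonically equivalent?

Yes

Bbb is pitch class 9; G## is pitch class 9.
All spellings map to pitch class 9, so they are enharmonically equivalent.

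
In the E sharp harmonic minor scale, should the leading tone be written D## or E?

Each scale degree takes a distinct letter name. Degree 7 of a scale on E must use the letter D.
D## and E are enharmonically the same pitch, but only D## uses the letter D, so it is the correct spelling here.

D##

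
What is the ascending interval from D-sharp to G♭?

doubly diminished fourth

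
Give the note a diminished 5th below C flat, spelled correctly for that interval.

A fifth below C lands on the letter F.
A diminished fifth spans 6 semitones, so Cb moves to pitch class 5. On the letter F that is F.

F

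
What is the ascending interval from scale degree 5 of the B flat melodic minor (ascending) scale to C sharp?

augmented fifth

Scale degree 5 of Bb melodic minor (ascending) is F.
F up to C#: letters F→C make it a fifth; 8 semitones makes it augmented.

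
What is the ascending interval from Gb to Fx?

The letter names run G→F, a span of 6 letter steps, so the interval is some kind of seventh.
Gb to F## is 13 semitones. A major seventh is 11, so 13 makes it doubly augmented.

doubly augmented seventh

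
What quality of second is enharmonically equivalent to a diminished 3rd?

major

A diminished third spans 2 semitones.
A second spanning 2 semitones is major (the major second is 2).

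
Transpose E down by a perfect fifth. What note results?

A

A fifth below E lands on the letter A.
A perfect fifth spans 7 semitones, so E moves to pitch class 9. On the letter A that is A.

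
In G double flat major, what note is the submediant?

Ebb

The Gbb major scale runs Gbb Abb Bbb Cbb Dbb Ebb Fb.
Degree 6 is Ebb.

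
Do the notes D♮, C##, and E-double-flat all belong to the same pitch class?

D is pitch class 2; C## is pitch class 2; Ebb is pitch class 2.
All spellings map to pitch class 2, so they are enharmonically equivalent.

Yes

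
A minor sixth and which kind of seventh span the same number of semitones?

doubly diminished

A minor sixth spans 8 semitones.
A seventh spanning 8 semitones is doubly diminished (the major seventh is 11).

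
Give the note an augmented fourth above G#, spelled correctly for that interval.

C##

A fourth above G lands on the letter C.
An augmented fourth spans 6 semitones, so G# moves to pitch class 2. On the letter C that is C##.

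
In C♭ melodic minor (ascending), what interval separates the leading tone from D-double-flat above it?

diminished third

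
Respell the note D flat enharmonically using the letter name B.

B##

Db is pitch class 1. The letter B alone is pitch class 11.
To reach pitch class 1 from B requires an offset of +2 semitones, i.e. double sharp: B##.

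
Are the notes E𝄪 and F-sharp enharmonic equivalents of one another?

Yes

E## = pitch class 6 and F# = pitch class 6 — the same pitch class, so they are enharmonic equivalents.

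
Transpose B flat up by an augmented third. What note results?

A third above B lands on the letter D.
An augmented third spans 5 semitones, so Bb moves to pitch class 3. On the letter D that is D#.

D#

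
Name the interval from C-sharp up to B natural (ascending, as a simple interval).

minor seventh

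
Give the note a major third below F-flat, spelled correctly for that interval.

F down a major third is Db, so the target letter is D.
From Fb, a major third is 4 semitones down: Dbb.

Dbb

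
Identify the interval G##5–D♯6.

diminished fifth

The letter names run G→D, a span of 4 letter steps, so the interval is some kind of fifth.
G## to D# is 6 semitones. A perfect fifth is 7, so 6 makes it diminished.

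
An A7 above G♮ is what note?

F##

A seventh above G lands on the letter F.
An augmented seventh spans 12 semitones, so G moves to pitch class 7. On the letter F that is F##.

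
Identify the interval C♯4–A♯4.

The letter names run C→A, a span of 5 letter steps, so the interval is some kind of sixth.
C# to A# is 9 semitones. A major sixth is 9, so 9 makes it major.

major sixth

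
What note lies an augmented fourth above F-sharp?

B#

F up a perfect fourth is Bb, so the target letter is B.
From F#, an augmented fourth is 6 semitones up: B#.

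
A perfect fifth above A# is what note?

E#

A up a perfect fifth is E, so the target letter is E.
From A#, a perfect fifth is 7 semitones up: E#.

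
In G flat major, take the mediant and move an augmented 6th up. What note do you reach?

G#

The mediant of Gb major is Bb.
An augmented sixth (10 semitones) above Bb lands on the letter G, giving G#.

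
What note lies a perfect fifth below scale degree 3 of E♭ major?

Scale degree 3 of Eb major is G.
A perfect fifth (7 semitones) below G lands on the letter C, giving C.

C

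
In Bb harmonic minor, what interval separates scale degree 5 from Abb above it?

diminished third

Scale degree 5 of Bb harmonic minor is F.
F up to Abb: letters F→A make it a third; 2 semitones makes it diminished.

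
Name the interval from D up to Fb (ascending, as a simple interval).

Counting letters D–E–F gives a third.
D→Fb = 2 semitones, 2 narrower than the major third (4), so diminished.

diminished third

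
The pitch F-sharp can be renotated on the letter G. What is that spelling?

Gb

Plain G sits 1 semitone above F#, so on the letter G the same pitch needs a flat: Gb.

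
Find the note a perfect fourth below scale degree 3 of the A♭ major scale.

Scale degree 3 of Ab major is C.
A perfect fourth (5 semitones) below C lands on the letter G, giving G.

G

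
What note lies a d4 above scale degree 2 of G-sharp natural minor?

D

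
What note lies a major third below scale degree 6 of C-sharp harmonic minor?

Scale degree 6 of C# harmonic minor is A.
A major third (4 semitones) below A lands on the letter F, giving F.

F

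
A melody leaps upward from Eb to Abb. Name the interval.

diminished fourth

Counting letters E–F–G–A gives a fourth.
Eb→Abb = 4 semitones, 1 narrower than the perfect fourth (5), so diminished.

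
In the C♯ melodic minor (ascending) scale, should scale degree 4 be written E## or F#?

F#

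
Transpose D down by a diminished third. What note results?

A third below D lands on the letter B.
A diminished third spans 2 semitones, so D moves to pitch class 0. On the letter B that is B#.

B#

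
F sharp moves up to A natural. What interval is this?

The letter names run F→A, a span of 2 letter steps, so the interval is some kind of third.
F# to A is 3 semitones. A major third is 4, so 3 makes it minor.

minor third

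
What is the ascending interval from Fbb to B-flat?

The letter names run F→B, a span of 3 letter steps, so the interval is some kind of fourth.
Fbb to Bb is 7 semitones. A perfect fourth is 5, so 7 makes it doubly augmented.

doubly augmented fourth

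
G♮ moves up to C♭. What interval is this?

diminished fourth

The letter names run G→C, a span of 3 letter steps, so the interval is some kind of fourth.
G to Cb is 4 semitones. A perfect fourth is 5, so 4 makes it diminished.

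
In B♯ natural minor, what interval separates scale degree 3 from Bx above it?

augmented sixth

Scale degree 3 of B# natural minor is D#.
D# up to B##: letters D→B make it a sixth; 10 semitones makes it augmented.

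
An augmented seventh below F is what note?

Gbb

A seventh below F lands on the letter G.
An augmented seventh spans 12 semitones, so F moves to pitch class 5. On the letter G that is Gbb.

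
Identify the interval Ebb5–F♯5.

doubly augmented second

The letter names run E→F, a span of 1 letter step, so the interval is some kind of second.
Ebb to F# is 4 semitones. A major second is 2, so 4 makes it doubly augmented.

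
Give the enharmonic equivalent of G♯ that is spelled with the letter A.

Ab

Plain A sits 1 semitone above G#, so on the letter A the same pitch needs a flat: Ab.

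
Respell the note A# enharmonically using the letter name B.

Bb

A# is pitch class 10. The letter B alone is pitch class 11.
To reach pitch class 10 from B requires an offset of -1 semitone, i.e. flat: Bb.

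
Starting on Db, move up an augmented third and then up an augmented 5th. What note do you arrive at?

C##

An augmented third up from Db is F# (letter F, 5 semitones up).
An augmented fifth up from F# is C## (letter C, 8 semitones up).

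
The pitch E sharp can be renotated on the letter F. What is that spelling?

F

Plain F sits at the same pitch as E#, so on the letter F the same pitch needs a natural: F.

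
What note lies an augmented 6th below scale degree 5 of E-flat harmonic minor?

Scale degree 5 of Eb harmonic minor is Bb.
An augmented sixth (10 semitones) below Bb lands on the letter D, giving Dbb.

Dbb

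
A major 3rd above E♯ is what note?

G##

E up a major third is G#, so the target letter is G.
From E#, a major third is 4 semitones up: G##.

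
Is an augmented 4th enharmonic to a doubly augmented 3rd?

Yes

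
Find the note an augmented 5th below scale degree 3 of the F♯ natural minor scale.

Scale degree 3 of F# natural minor is A.
An augmented fifth (8 semitones) below A lands on the letter D, giving Db.

Db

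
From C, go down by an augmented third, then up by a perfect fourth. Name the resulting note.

Dbb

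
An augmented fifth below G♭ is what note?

Cbb

G down a perfect fifth is C, so the target letter is C.
From Gb, an augmented fifth is 8 semitones down: Cbb.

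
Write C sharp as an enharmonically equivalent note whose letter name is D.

Db

C# is pitch class 1. The letter D alone is pitch class 2.
To reach pitch class 1 from D requires an offset of -1 semitone, i.e. flat: Db.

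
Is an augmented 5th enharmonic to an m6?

Yes

An augmented fifth spans 8 semitones; a minor sixth spans 8.
They are enharmonically equivalent.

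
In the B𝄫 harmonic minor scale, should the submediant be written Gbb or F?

Gbb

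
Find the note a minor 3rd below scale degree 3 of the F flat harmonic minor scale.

Fb

Scale degree 3 of Fb harmonic minor is Abb.
A minor third (3 semitones) below Abb lands on the letter F, giving Fb.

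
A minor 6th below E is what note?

A sixth below E lands on the letter G.
A minor sixth spans 8 semitones, so E moves to pitch class 8. On the letter G that is G#.

G#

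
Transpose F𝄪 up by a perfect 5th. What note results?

A fifth above F lands on the letter C.
A perfect fifth spans 7 semitones, so F## moves to pitch class 2. On the letter C that is C##.

C##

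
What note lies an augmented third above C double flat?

A third above C lands on the letter E.
An augmented third spans 5 semitones, so Cbb moves to pitch class 3. On the letter E that is Eb.

Eb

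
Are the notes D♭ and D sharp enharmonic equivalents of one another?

No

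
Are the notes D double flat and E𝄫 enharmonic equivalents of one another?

No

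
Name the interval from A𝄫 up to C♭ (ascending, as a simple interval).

major third

Counting letters A–B–C gives a third.
Abb→Cb = 4 semitones, exactly the major third.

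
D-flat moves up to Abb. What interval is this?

Counting letters D–E–F–G–A gives a fifth.
Db→Abb = 6 semitones, 1 narrower than the perfect fifth (7), so diminished.

diminished fifth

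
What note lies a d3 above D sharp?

F

A third above D lands on the letter F.
A diminished third spans 2 semitones, so D# moves to pitch class 5. On the letter F that is F.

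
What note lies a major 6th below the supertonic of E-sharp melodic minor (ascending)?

The supertonic of E# melodic minor (ascending) is F##.
A major sixth (9 semitones) below F## lands on the letter A, giving A#.

A#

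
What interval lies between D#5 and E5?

minor second

The letter names run D→E, a span of 1 letter step, so the interval is some kind of second.
D# to E is 1 semitone. A major second is 2, so 1 makes it minor.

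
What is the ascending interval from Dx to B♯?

The letter names run D→B, a span of 5 letter steps, so the interval is some kind of sixth.
D## to B# is 8 semitones. A major sixth is 9, so 8 makes it minor.

minor sixth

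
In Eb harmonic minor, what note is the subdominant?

Ab

The Eb harmonic minor scale runs Eb F Gb Ab Bb Cb D.
Degree 4 is Ab.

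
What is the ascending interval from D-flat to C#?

Counting letters D–E–F–G–A–B–C gives a seventh.
Db→C# = 12 semitones, 1 wider than the major seventh (11), so augmented.

augmented seventh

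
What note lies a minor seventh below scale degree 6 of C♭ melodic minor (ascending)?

Scale degree 6 of Cb melodic minor (ascending) is Ab.
A minor seventh (10 semitones) below Ab lands on the letter B, giving Bb.

Bb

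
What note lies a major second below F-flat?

Ebb

F down a major second is Eb, so the target letter is E.
From Fb, a major second is 2 semitones down: Ebb.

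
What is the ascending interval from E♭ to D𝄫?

diminished seventh

The letter names run E→D, a span of 6 letter steps, so the interval is some kind of seventh.
Eb to Dbb is 9 semitones. A major seventh is 11, so 9 makes it diminished.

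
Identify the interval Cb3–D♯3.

doubly augmented second

The letter names run C→D, a span of 1 letter step, so the interval is some kind of second.
Cb to D# is 4 semitones. A major second is 2, so 4 makes it doubly augmented.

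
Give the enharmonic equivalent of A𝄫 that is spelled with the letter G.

G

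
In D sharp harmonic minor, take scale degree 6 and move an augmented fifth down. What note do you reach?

Scale degree 6 of D# harmonic minor is B.
An augmented fifth (8 semitones) below B lands on the letter E, giving Eb.

Eb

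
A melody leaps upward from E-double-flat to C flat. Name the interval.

major sixth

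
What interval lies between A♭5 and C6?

The letter names run A→C, a span of 2 letter steps, so the interval is some kind of third.
Ab to C is 4 semitones. A major third is 4, so 4 makes it major.

major third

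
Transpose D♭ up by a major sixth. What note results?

Bb

A sixth above D lands on the letter B.
A major sixth spans 9 semitones, so Db moves to pitch class 10. On the letter B that is Bb.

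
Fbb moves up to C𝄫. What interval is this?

Counting letters F–G–A–B–C gives a fifth.
Fbb→Cbb = 7 semitones, exactly the perfect fifth.

perfect fifth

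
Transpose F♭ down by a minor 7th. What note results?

F down a major seventh is Gb, so the target letter is G.
From Fb, a minor seventh is 10 semitones down: Gb.

Gb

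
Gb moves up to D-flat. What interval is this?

Counting letters G–A–B–C–D gives a fifth.
Gb→Db = 7 semitones, exactly the perfect fifth.

perfect fifth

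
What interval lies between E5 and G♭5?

diminished third

Counting letters E–F–G gives a third.
E→Gb = 2 semitones, 2 narrower than the major third (4), so diminished.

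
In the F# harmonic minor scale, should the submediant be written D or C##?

Each scale degree takes a distinct letter name. Degree 6 of a scale on F must use the letter D.
D and C## are enharmonically the same pitch, but only D uses the letter D, so it is the correct spelling here.

D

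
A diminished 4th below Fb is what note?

A fourth below F lands on the letter C.
A diminished fourth spans 4 semitones, so Fb moves to pitch class 0. On the letter C that is C.

C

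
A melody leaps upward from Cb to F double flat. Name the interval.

diminished fourth

Counting letters C–D–E–F gives a fourth.
Cb→Fbb = 4 semitones, 1 narrower than the perfect fourth (5), so diminished.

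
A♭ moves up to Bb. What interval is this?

Counting letters A–B gives a second.
Ab→Bb = 2 semitones, exactly the major second.

major second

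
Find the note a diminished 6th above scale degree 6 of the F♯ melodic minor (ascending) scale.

Scale degree 6 of F# melodic minor (ascending) is D#.
A diminished sixth (7 semitones) above D# lands on the letter B, giving Bb.

Bb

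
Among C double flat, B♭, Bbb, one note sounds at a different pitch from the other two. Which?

In 12-tone equal temperament, enharmonic equivalents share a pitch class. Cbb is pitch class 10; Bb is pitch class 10; Bbb is pitch class 9.
Cbb and Bb share pitch class 10, while Bbb is pitch class 9.

Bbb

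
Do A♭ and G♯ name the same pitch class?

Ab = pitch class 8 and G# = pitch class 8 — the same pitch class, so they are enharmonic equivalents.

Yes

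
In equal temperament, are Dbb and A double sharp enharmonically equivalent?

Dbb is pitch class 0; A## is pitch class 11.
The pitch classes differ (0 vs. 11), so they are not enharmonic equivalents.

No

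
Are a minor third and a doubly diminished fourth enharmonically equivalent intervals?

Yes

A minor third spans 3 semitones; a doubly diminished fourth spans 3.
They are enharmonically equivalent.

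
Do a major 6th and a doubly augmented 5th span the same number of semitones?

A major sixth spans 9 semitones; a doubly augmented fifth spans 9.
They are enharmonically equivalent.

Yes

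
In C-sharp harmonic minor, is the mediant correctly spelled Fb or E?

E

Each scale degree takes a distinct letter name. Degree 3 of a scale on C must use the letter E.
E and Fb are enharmonically the same pitch, but only E uses the letter E, so it is the correct spelling here.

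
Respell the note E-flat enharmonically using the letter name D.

D#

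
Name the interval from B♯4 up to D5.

diminished third

The letter names run B→D, a span of 2 letter steps, so the interval is some kind of third.
B# to D is 2 semitones. A major third is 4, so 2 makes it diminished.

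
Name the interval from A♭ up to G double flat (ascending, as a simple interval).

diminished seventh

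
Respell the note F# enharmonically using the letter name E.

E##

F# is pitch class 6. The letter E alone is pitch class 4.
To reach pitch class 6 from E requires an offset of +2 semitones, i.e. double sharp: E##.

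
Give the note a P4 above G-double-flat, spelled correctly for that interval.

Cbb

A fourth above G lands on the letter C.
A perfect fourth spans 5 semitones, so Gbb moves to pitch class 10. On the letter C that is Cbb.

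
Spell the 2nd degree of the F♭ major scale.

Gb

Degree 2 takes the letter 1 step above F, which is G.
In major, degree 2 sits 2 semitones above the tonic. Fb + 2 semitones is pitch class 6, spelled on G as Gb.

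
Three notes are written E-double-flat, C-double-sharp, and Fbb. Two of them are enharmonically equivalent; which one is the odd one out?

Fbb

In 12-tone equal temperament, enharmonic equivalents share a pitch class. Ebb is pitch class 2; C## is pitch class 2; Fbb is pitch class 3.
Ebb and C## share pitch class 2, while Fbb is pitch class 3.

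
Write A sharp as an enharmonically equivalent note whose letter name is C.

Plain C sits 2 semitones above A#, so on the letter C the same pitch needs a double flat: Cbb.

Cbb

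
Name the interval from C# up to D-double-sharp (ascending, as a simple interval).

augmented second

Counting letters C–D gives a second.
C#→D## = 3 semitones, 1 wider than the major second (2), so augmented.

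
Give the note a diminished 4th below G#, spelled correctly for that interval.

A fourth below G lands on the letter D.
A diminished fourth spans 4 semitones, so G# moves to pitch class 4. On the letter D that is D##.

D##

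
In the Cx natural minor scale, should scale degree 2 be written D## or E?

D##

Each scale degree takes a distinct letter name. Degree 2 of a scale on C must use the letter D.
D## and E are enharmonically the same pitch, but only D## uses the letter D, so it is the correct spelling here.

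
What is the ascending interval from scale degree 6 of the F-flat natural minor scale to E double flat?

major second

Scale degree 6 of Fb natural minor is Dbb.
Dbb up to Ebb: letters D→E make it a second; 2 semitones makes it major.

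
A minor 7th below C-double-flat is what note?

Dbb

A seventh below C lands on the letter D.
A minor seventh spans 10 semitones, so Cbb moves to pitch class 0. On the letter D that is Dbb.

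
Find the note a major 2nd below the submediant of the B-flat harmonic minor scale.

The submediant of Bb harmonic minor is Gb.
A major second (2 semitones) below Gb lands on the letter F, giving Fb.

Fb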